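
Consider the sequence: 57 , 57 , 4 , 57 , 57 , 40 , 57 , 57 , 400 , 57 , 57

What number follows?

Reading positions in blocks of 3 reveals the pattern AAB — 2 tracks woven together.
Stream A = 57, 57, 57, 57, 57, 57, 57, 57: constant 57.
Stream B = 4, 40, 400: geometric with ratio 10.
The 12th slot belongs to stream B; its 4th term is 4000.

4000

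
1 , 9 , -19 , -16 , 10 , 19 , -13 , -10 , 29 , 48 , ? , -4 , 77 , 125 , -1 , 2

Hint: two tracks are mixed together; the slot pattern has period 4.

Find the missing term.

-7

Reading positions in blocks of 4 reveals the pattern AABB — 2 tracks woven together.
Subsequence A is 1, 9, 10, 19, 29, 48, 77, 125, which is each term equals the sum of the previous two.
Subsequence B is -19, -16, -13, -10, ?, -4, -1, 2, which is linear: a_n = -22 + 3·n.
Subsequence B's pattern makes the blank -7.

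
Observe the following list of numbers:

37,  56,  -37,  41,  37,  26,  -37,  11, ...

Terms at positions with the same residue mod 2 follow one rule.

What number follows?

The terms cycle through 2 interleaved subsequences.
Track A is 37, -37, 37, -37, which is alternating ±37.
Track B is 56, 41, 26, 11, which is linear: a_n = 71 − 15·n.
The 9th slot belongs to track A; its 5th term is 37.

37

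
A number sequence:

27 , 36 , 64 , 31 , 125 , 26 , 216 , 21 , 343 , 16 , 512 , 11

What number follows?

729

Taking every 2nd term gives 2 separate tracks.
Stream A = 27, 64, 125, 216, 343, 512: the cubes 3³, 4³, 5³, ….
Stream B = 36, 31, 26, 21, 16, 11: linear: a_n = 41 − 5·n.
The 13th slot belongs to stream A; its 7th term is 729.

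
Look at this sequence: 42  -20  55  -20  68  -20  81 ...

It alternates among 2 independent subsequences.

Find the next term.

Split by position mod 2 into 2 tracks.
Stream A: 42, 55, 68, 81 (adding 13 each time).
Stream B: -20, -20, -20 (the constant sequence -20).
Term 8 comes from stream B (its 4th entry): -20.

-20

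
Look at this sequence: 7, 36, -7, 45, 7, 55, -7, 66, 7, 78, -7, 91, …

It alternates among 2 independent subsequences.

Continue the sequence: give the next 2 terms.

Split by position mod 2 into 2 tracks.
Stream A = 7, -7, 7, -7, 7, -7: alternating ±7.
Stream B = 36, 45, 55, 66, 78, 91: the triangular numbers T_8, T_9, ….
Position 13 → stream A, term 7 = 7.
Term 14 comes from stream B (its 7th entry): 105.

7, 105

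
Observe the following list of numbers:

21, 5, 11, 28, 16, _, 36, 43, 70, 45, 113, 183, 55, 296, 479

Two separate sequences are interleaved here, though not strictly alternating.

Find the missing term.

Reading positions in blocks of 3 reveals the pattern ABB — 2 tracks woven together.
Track A: 21, 28, 36, 45, 55 — triangular numbers n(n+1)/2 for n = 6, 7, ….
Track B: 5, 11, 16, ?, 43, 70, 113, 183, 296, 479 — Fibonacci-style (each term is the sum of the two before it).
The gap is track B's term 4; the rule gives 27.

27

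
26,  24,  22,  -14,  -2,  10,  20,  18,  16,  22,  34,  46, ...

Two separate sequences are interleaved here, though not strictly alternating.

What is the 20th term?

The slot pattern repeats as AAABBB (period 6), so there are 2 interleaved tracks.
Stream A = 26, 24, 22, 20, 18, 16: arithmetic, step −2.
Stream B = -14, -2, 10, 22, 34, 46: adding 12 each time.
Term 20 comes from stream A (its 11th entry): 6.

6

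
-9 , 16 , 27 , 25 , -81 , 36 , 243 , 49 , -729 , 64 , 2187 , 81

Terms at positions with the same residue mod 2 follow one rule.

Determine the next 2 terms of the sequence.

Positions 1, 3, 5, … form one subsequence and positions 2, 4, 6, … form another.
Stream A: -9, 27, -81, 243, -729, 2187 — geometric with ratio -3.
Stream B: 16, 25, 36, 49, 64, 81 — the squares 4², 5², 6², ….
Position 13 falls in stream A as its term 7, giving -6561.
The 14th slot belongs to stream B; its 7th term is 100.

-6561, 100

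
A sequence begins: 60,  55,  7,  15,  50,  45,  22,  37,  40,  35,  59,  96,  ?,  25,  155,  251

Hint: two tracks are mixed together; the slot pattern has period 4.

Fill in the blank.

30

Positions follow the repeating pattern AABB; grouping by letter gives 2 tracks.
Track A: 60, 55, 50, 45, 40, 35, ?, 25. Arithmetic with common difference −5.
Track B: 7, 15, 22, 37, 59, 96, 155, 251. A Fibonacci-like recurrence a_n = a_{n-1} + a_{n-2}.
Track A's pattern makes the blank 30.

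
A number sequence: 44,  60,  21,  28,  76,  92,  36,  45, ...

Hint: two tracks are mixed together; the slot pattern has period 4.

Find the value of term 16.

91

The slot pattern repeats as AABB (period 4), so there are 2 interleaved tracks.
Subsequence A: 44, 60, 76, 92. Linear: a_n = 28 + 16·n.
Subsequence B: 21, 28, 36, 45. Triangular numbers n(n+1)/2 for n = 6, 7, ….
The 16th slot belongs to subsequence B; its 8th term is 91.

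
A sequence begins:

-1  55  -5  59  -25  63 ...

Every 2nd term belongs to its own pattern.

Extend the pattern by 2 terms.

-125, 67

The terms cycle through 2 interleaved subsequences.
Track A: -1, -5, -25 (multiplying by 5 each time).
Track B: 55, 59, 63 (adding 4 each time).
Term 7 comes from track A (its 4th entry): -125.
The 8th slot belongs to track B; its 4th term is 67.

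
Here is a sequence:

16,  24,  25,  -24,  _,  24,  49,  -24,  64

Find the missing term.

Positions 1, 3, 5, … form one subsequence and positions 2, 4, 6, … form another.
Track A: 16, 25, ?, 49, 64 (the squares 4², 5², 6², …).
Track B: 24, -24, 24, -24 (oscillating between 24 and -24).
Track A's pattern makes the blank 36.

36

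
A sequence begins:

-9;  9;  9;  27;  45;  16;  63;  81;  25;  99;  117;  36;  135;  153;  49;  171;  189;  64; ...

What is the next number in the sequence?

The slot pattern repeats as AAB (period 3), so there are 2 interleaved tracks.
Subsequence A: -9, 9, 27, 45, 63, 81, 99, 117, 135, 153, 171, 189 — linear: a_n = -27 + 18·n.
Subsequence B: 9, 16, 25, 36, 49, 64 — perfect squares starting at 3².
Position 19 → subsequence A, term 13 = 207.

207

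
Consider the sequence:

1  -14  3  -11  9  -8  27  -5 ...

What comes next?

Odd-indexed and even-indexed terms follow separate rules.
Stream A: 1, 3, 9, 27 (powers 3^0, 3^1, 3^2, …).
Stream B: -14, -11, -8, -5 (linear: a_n = -17 + 3·n).
Position 9 falls in stream A as its term 5, giving 81.

81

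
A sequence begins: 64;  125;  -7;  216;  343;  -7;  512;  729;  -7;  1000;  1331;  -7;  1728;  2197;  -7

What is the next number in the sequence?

2744

The slot pattern repeats as AAB (period 3), so there are 2 interleaved tracks.
Track A: 64, 125, 216, 343, 512, 729, 1000, 1331, 1728, 2197. The cubes 4³, 5³, 6³, ….
Track B: -7, -7, -7, -7, -7. Constant -7.
The 16th slot belongs to track A; its 11th term is 2744.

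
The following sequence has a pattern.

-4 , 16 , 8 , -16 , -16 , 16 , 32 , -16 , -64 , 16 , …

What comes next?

The terms cycle through 2 interleaved subsequences.
Track A = -4, 8, -16, 32, -64: geometric, ×-2 each step.
Track B = 16, -16, 16, -16, 16: oscillating between 16 and -16.
Term 11 comes from track A (its 6th entry): 128.

128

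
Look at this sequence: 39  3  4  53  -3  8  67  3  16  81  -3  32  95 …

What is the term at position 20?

The terms cycle through 3 interleaved subsequences.
Track A: 39, 53, 67, 81, 95 (linear: a_n = 25 + 14·n).
Track B: 3, -3, 3, -3 (oscillating between 3 and -3).
Track C: 4, 8, 16, 32 (successive powers of 2).
Position 20 falls in track B as its term 7, giving 3.

3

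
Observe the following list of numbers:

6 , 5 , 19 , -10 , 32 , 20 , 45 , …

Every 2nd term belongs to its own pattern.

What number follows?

Split by position mod 2 into 2 tracks.
Track A is 6, 19, 32, 45, which is arithmetic with common difference +13.
Track B is 5, -10, 20, which is multiplying by -2 each time.
Position 8 falls in track B as its term 4, giving -40.

-40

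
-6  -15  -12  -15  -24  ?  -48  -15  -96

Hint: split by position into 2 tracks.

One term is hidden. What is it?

The terms cycle through 2 interleaved subsequences.
Track A: -6, -12, -24, -48, -96. Multiplying by 2 each time.
Track B: -15, -15, ?, -15. The constant sequence -15.
Track B's pattern makes the blank -15.

-15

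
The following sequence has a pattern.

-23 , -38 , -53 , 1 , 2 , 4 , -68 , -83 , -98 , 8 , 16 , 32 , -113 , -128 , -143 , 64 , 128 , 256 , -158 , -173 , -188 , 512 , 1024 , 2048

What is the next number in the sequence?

-203

Positions follow the repeating pattern AAABBB; grouping by letter gives 2 tracks.
Track A = -23, -38, -53, -68, -83, -98, -113, -128, -143, -158, -173, -188: linear: a_n = -8 − 15·n.
Track B = 1, 2, 4, 8, 16, 32, 64, 128, 256, 512, 1024, 2048: powers of 2.
Position 25 falls in track A as its term 13, giving -203.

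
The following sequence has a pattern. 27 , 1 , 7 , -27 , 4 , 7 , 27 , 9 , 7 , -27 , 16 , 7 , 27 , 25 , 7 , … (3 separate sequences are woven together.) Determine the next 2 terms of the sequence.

-27, 36

Split by position mod 3: positions 1, 4, 7, … form one track, and each other residue class forms its own.
Subsequence A is 27, -27, 27, -27, 27, which is oscillating between 27 and -27.
Subsequence B is 1, 4, 9, 16, 25, which is consecutive squares n² from n = 1.
Subsequence C is 7, 7, 7, 7, 7, which is the constant sequence 7.
The 16th slot belongs to subsequence A; its 6th term is -27.
Term 17 comes from subsequence B (its 6th entry): 36.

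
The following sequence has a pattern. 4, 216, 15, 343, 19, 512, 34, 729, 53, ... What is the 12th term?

Split by position mod 2 into 2 tracks.
Track A is 4, 15, 19, 34, 53, which is each term equals the sum of the previous two.
Track B is 216, 343, 512, 729, which is consecutive cubes n³ from n = 6.
The 12th slot belongs to track B; its 6th term is 1331.

1331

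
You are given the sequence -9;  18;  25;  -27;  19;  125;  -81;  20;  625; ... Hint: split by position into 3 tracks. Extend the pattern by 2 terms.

-243, 21

Split by position mod 3 into 3 tracks.
Track A = -9, -27, -81: geometric with ratio 3.
Track B = 18, 19, 20: arithmetic, step +1.
Track C = 25, 125, 625: powers of 5.
Position 10 falls in track A as its term 4, giving -243.
Position 11 → track B, term 4 = 21.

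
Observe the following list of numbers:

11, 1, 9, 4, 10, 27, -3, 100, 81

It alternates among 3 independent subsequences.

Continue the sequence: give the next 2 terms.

The terms cycle through 3 interleaved subsequences.
Stream A = 11, 4, -3: subtracting 7 each time.
Stream B = 1, 10, 100: geometric, ×10 each step.
Stream C = 9, 27, 81: powers of 3.
The 10th slot belongs to stream A; its 4th term is -10.
Position 11 → stream B, term 4 = 1000.

-10, 1000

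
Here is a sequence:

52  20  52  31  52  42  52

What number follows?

The terms cycle through 2 interleaved subsequences.
Track A is 52, 52, 52, 52, which is always 52.
Track B is 20, 31, 42, which is linear: a_n = 9 + 11·n.
The 8th slot belongs to track B; its 4th term is 53.

53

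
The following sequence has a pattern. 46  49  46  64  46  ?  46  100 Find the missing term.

81

Taking every 2nd term gives 2 separate tracks.
Stream A: 46, 46, 46, 46 (constant 46).
Stream B: 49, 64, ?, 100 (the squares 7², 8², 9², …).
The gap is stream B's term 3; the rule gives 81.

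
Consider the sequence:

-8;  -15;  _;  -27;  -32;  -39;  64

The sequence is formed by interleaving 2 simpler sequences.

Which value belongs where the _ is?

16

Split by position mod 2 into 2 tracks.
Stream A: -8, ?, -32, 64 — multiplying by -2 each time.
Stream B: -15, -27, -39 — subtracting 12 each time.
Stream A's pattern makes the blank 16.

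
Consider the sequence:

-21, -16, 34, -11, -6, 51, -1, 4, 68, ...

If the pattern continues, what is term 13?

19

Positions follow the repeating pattern AAB; grouping by letter gives 2 tracks.
Subsequence A: -21, -16, -11, -6, -1, 4 (arithmetic, step +5).
Subsequence B: 34, 51, 68 (adding 17 each time).
Position 13 → subsequence A, term 9 = 19.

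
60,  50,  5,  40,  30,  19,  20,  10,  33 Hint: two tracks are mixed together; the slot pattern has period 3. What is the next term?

0

The slot pattern repeats as AAB (period 3), so there are 2 interleaved tracks.
Track A: 60, 50, 40, 30, 20, 10. Arithmetic, step −10.
Track B: 5, 19, 33. Arithmetic, step +14.
Position 10 falls in track A as its term 7, giving 0.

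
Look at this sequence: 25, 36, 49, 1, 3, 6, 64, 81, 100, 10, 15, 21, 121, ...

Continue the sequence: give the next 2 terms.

144, 169

Reading positions in blocks of 6 reveals the pattern AAABBB — 2 tracks woven together.
Track A: 25, 36, 49, 64, 81, 100, 121 — perfect squares starting at 5².
Track B: 1, 3, 6, 10, 15, 21 — the triangular numbers T_1, T_2, ….
The 14th slot belongs to track A; its 8th term is 144.
The 15th slot belongs to track A; its 9th term is 169.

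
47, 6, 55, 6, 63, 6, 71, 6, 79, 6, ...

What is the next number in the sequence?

Taking every 2nd term gives 2 separate tracks.
Subsequence A is 47, 55, 63, 71, 79, which is arithmetic, step +8.
Subsequence B is 6, 6, 6, 6, 6, which is constant 6.
Term 11 comes from subsequence A (its 6th entry): 87.

87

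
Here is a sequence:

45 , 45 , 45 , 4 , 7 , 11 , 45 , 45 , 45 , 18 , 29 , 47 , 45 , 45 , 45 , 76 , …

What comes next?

Positions follow the repeating pattern AAABBB; grouping by letter gives 2 tracks.
Track A: 45, 45, 45, 45, 45, 45, 45, 45, 45 (the constant sequence 45).
Track B: 4, 7, 11, 18, 29, 47, 76 (each term equals the sum of the previous two).
Position 17 → track B, term 8 = 123.

123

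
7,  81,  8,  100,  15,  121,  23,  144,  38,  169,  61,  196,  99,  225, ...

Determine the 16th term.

Taking every 2nd term gives 2 separate tracks.
Stream A: 7, 8, 15, 23, 38, 61, 99. A Fibonacci-like recurrence a_n = a_{n-1} + a_{n-2}.
Stream B: 81, 100, 121, 144, 169, 196, 225. Consecutive squares n² from n = 9.
The 16th slot belongs to stream B; its 8th term is 256.

256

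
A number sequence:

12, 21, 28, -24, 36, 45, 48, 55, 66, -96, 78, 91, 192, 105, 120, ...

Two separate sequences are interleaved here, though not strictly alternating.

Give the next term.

Positions follow the repeating pattern ABB; grouping by letter gives 2 tracks.
Stream A is 12, -24, 48, -96, 192, which is a geometric progression (common ratio -2).
Stream B is 21, 28, 36, 45, 55, 66, 78, 91, 105, 120, which is the triangular numbers T_6, T_7, ….
Position 16 falls in stream A as its term 6, giving -384.

-384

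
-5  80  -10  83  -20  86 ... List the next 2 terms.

-40, 89

Split by position mod 2 into 2 tracks.
Track A: -5, -10, -20 (a geometric progression (common ratio 2)).
Track B: 80, 83, 86 (arithmetic with common difference +3).
Term 7 comes from track A (its 4th entry): -40.
The 8th slot belongs to track B; its 4th term is 89.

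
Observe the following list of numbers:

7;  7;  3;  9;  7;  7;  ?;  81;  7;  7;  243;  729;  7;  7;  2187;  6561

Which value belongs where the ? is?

27

Positions follow the repeating pattern AABB; grouping by letter gives 2 tracks.
Stream A is 7, 7, 7, 7, 7, 7, 7, 7, which is constant 7.
Stream B is 3, 9, ?, 81, 243, 729, 2187, 6561, which is powers of 3.
So the missing entry in stream B is 27.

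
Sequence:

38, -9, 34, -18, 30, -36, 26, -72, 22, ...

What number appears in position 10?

Split by position mod 2 into 2 tracks.
Stream A = 38, 34, 30, 26, 22: arithmetic with common difference −4.
Stream B = -9, -18, -36, -72: geometric, ×2 each step.
The 10th slot belongs to stream B; its 5th term is -144.

-144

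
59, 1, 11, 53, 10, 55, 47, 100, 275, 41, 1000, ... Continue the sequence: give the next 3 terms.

Split by position mod 3: positions 1, 4, 7, … form one track, and each other residue class forms its own.
Subsequence A = 59, 53, 47, 41: arithmetic with common difference −6.
Subsequence B = 1, 10, 100, 1000: powers of 10.
Subsequence C = 11, 55, 275: geometric with ratio 5.
The 12th slot belongs to subsequence C; its 4th term is 1375.
The 13th slot belongs to subsequence A; its 5th term is 35.
Position 14 → subsequence B, term 5 = 10000.

1375, 35, 10000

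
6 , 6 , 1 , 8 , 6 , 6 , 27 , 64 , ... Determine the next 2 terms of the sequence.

Positions follow the repeating pattern AABB; grouping by letter gives 2 tracks.
Track A: 6, 6, 6, 6. Constant 6.
Track B: 1, 8, 27, 64. The cubes 1³, 2³, 3³, ….
The 9th slot belongs to track A; its 5th term is 6.
Position 10 → track A, term 6 = 6.

6, 6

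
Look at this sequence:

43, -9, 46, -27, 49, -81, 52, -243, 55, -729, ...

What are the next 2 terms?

58, -2187

The terms cycle through 2 interleaved subsequences.
Track A: 43, 46, 49, 52, 55. Arithmetic, step +3.
Track B: -9, -27, -81, -243, -729. Geometric, ×3 each step.
The 11th slot belongs to track A; its 6th term is 58.
Term 12 comes from track B (its 6th entry): -2187.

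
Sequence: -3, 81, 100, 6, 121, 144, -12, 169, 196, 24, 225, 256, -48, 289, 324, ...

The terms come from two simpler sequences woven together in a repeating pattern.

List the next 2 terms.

The slot pattern repeats as ABB (period 3), so there are 2 interleaved tracks.
Subsequence A is -3, 6, -12, 24, -48, which is multiplying by -2 each time.
Subsequence B is 81, 100, 121, 144, 169, 196, 225, 256, 289, 324, which is perfect squares starting at 9².
Term 16 comes from subsequence A (its 6th entry): 96.
Term 17 comes from subsequence B (its 11th entry): 361.

96, 361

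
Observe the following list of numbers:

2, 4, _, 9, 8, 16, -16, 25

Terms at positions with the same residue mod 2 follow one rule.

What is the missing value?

Odd-indexed and even-indexed terms follow separate rules.
Track A: 2, ?, 8, -16 (geometric with ratio -2).
Track B: 4, 9, 16, 25 (consecutive squares n² from n = 2).
Track A's pattern makes the blank -4.

-4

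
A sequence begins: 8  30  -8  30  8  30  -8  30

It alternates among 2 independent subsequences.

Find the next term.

8

Split by position mod 2 into 2 tracks.
Subsequence A: 8, -8, 8, -8. The oscillation 8·(−1)^(n+1).
Subsequence B: 30, 30, 30, 30. Constant 30.
Position 9 → subsequence A, term 5 = 8.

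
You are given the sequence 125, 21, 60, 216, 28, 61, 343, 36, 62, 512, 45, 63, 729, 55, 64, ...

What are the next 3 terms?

Split by position mod 3: positions 1, 4, 7, … form one track, and each other residue class forms its own.
Subsequence A: 125, 216, 343, 512, 729 — the cubes 5³, 6³, 7³, ….
Subsequence B: 21, 28, 36, 45, 55 — the triangular numbers T_6, T_7, ….
Subsequence C: 60, 61, 62, 63, 64 — adding 1 each time.
Position 16 falls in subsequence A as its term 6, giving 1000.
Position 17 falls in subsequence B as its term 6, giving 66.
Position 18 → subsequence C, term 6 = 65.

1000, 66, 65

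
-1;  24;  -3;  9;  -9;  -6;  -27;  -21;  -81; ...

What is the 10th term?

-36

The terms cycle through 2 interleaved subsequences.
Track A = -1, -3, -9, -27, -81: a geometric progression (common ratio 3).
Track B = 24, 9, -6, -21: arithmetic with common difference −15.
Position 10 → track B, term 5 = -36.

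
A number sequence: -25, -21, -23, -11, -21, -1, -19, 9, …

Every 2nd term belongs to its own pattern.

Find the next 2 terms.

-17, 19

Taking every 2nd term gives 2 separate tracks.
Track A: -25, -23, -21, -19 (adding 2 each time).
Track B: -21, -11, -1, 9 (arithmetic with common difference +10).
Term 9 comes from track A (its 5th entry): -17.
Position 10 → track B, term 5 = 19.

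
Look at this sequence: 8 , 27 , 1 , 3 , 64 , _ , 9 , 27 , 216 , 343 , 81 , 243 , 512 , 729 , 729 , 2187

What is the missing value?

The slot pattern repeats as AABB (period 4), so there are 2 interleaved tracks.
Track A: 8, 27, 64, ?, 216, 343, 512, 729 — perfect cubes starting at 2³.
Track B: 1, 3, 9, 27, 81, 243, 729, 2187 — successive powers of 3.
So the missing entry in track A is 125.

125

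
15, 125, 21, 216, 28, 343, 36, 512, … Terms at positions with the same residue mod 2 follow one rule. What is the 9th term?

45

Split by position mod 2 into 2 tracks.
Subsequence A: 15, 21, 28, 36. Triangular numbers starting at T_5.
Subsequence B: 125, 216, 343, 512. Consecutive cubes n³ from n = 5.
Position 9 → subsequence A, term 5 = 45.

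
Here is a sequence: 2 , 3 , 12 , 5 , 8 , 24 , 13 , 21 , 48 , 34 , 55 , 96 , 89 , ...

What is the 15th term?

192

The slot pattern repeats as AAB (period 3), so there are 2 interleaved tracks.
Subsequence A: 2, 3, 5, 8, 13, 21, 34, 55, 89 — Fibonacci-style (each term is the sum of the two before it).
Subsequence B: 12, 24, 48, 96 — geometric with ratio 2.
Position 15 → subsequence B, term 5 = 192.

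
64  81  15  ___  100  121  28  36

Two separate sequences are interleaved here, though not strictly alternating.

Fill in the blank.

Positions follow the repeating pattern AABB; grouping by letter gives 2 tracks.
Stream A: 64, 81, 100, 121 (consecutive squares n² from n = 8).
Stream B: 15, ?, 28, 36 (triangular numbers n(n+1)/2 for n = 5, 6, …).
Stream B's pattern makes the blank 21.

21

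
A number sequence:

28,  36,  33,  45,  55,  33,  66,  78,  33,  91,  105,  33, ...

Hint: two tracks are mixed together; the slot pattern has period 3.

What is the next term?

Reading positions in blocks of 3 reveals the pattern AAB — 2 tracks woven together.
Stream A = 28, 36, 45, 55, 66, 78, 91, 105: the triangular numbers T_7, T_8, ….
Stream B = 33, 33, 33, 33: the constant sequence 33.
Position 13 falls in stream A as its term 9, giving 120.

120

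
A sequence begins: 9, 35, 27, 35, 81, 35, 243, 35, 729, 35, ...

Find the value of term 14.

35

Taking every 2nd term gives 2 separate tracks.
Subsequence A: 9, 27, 81, 243, 729 — successive powers of 3.
Subsequence B: 35, 35, 35, 35, 35 — the constant sequence 35.
Position 14 falls in subsequence B as its term 7, giving 35.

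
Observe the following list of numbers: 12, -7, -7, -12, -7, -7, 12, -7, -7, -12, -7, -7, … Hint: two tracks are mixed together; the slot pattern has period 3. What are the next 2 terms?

12, -7

The slot pattern repeats as ABB (period 3), so there are 2 interleaved tracks.
Track A: 12, -12, 12, -12. The oscillation 12·(−1)^(n+1).
Track B: -7, -7, -7, -7, -7, -7, -7, -7. The constant sequence -7.
The 13th slot belongs to track A; its 5th term is 12.
Position 14 falls in track B as its term 9, giving -7.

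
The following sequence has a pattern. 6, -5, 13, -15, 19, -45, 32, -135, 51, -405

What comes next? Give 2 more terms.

83, -1215

Split by position mod 2 into 2 tracks.
Track A: 6, 13, 19, 32, 51 (Fibonacci-style (each term is the sum of the two before it)).
Track B: -5, -15, -45, -135, -405 (geometric, ×3 each step).
Position 11 → track A, term 6 = 83.
Position 12 falls in track B as its term 6, giving -1215.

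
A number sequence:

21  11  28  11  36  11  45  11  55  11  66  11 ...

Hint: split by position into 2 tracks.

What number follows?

Positions 1, 3, 5, … form one subsequence and positions 2, 4, 6, … form another.
Track A: 21, 28, 36, 45, 55, 66. Triangular numbers starting at T_6.
Track B: 11, 11, 11, 11, 11, 11. The constant sequence 11.
The 13th slot belongs to track A; its 7th term is 78.

78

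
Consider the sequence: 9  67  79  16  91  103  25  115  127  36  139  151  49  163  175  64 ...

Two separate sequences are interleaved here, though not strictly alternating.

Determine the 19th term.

81

Positions follow the repeating pattern ABB; grouping by letter gives 2 tracks.
Track A: 9, 16, 25, 36, 49, 64 (perfect squares starting at 3²).
Track B: 67, 79, 91, 103, 115, 127, 139, 151, 163, 175 (linear: a_n = 55 + 12·n).
Term 19 comes from track A (its 7th entry): 81.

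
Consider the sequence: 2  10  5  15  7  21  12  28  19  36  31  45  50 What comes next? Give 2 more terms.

Taking every 2nd term gives 2 separate tracks.
Track A = 2, 5, 7, 12, 19, 31, 50: Fibonacci-style (each term is the sum of the two before it).
Track B = 10, 15, 21, 28, 36, 45: triangular numbers n(n+1)/2 for n = 4, 5, ….
The 14th slot belongs to track B; its 7th term is 55.
The 15th slot belongs to track A; its 8th term is 81.

55, 81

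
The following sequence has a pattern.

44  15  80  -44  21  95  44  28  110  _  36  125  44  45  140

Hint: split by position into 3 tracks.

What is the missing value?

-44

Read the sequence 3 terms at a time; column i is its own pattern.
Subsequence A: 44, -44, 44, ?, 44 (oscillating between 44 and -44).
Subsequence B: 15, 21, 28, 36, 45 (triangular numbers starting at T_5).
Subsequence C: 80, 95, 110, 125, 140 (arithmetic, step +15).
Filling subsequence A at index 4 by its rule yields -44.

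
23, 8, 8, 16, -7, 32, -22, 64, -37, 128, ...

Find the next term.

Split by position mod 2 into 2 tracks.
Track A is 23, 8, -7, -22, -37, which is subtracting 15 each time.
Track B is 8, 16, 32, 64, 128, which is multiplying by 2 each time.
The 11th slot belongs to track A; its 6th term is -52.

-52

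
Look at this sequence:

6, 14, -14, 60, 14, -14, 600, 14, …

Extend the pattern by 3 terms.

The slot pattern repeats as ABB (period 3), so there are 2 interleaved tracks.
Stream A: 6, 60, 600 (multiplying by 10 each time).
Stream B: 14, -14, 14, -14, 14 (the oscillation 14·(−1)^(n+1)).
Term 9 comes from stream B (its 6th entry): -14.
Term 10 comes from stream A (its 4th entry): 6000.
Term 11 comes from stream B (its 7th entry): 14.

-14, 6000, 14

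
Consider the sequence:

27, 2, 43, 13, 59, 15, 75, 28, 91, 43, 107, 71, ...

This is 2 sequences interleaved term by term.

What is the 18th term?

299

The terms cycle through 2 interleaved subsequences.
Subsequence A: 27, 43, 59, 75, 91, 107 — linear: a_n = 11 + 16·n.
Subsequence B: 2, 13, 15, 28, 43, 71 — Fibonacci-style (each term is the sum of the two before it).
The 18th slot belongs to subsequence B; its 9th term is 299.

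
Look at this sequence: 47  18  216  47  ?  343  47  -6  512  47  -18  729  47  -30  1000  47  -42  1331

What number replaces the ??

6

Read the sequence 3 terms at a time; column i is its own pattern.
Track A = 47, 47, 47, 47, 47, 47: always 47.
Track B = 18, ?, -6, -18, -30, -42: arithmetic, step −12.
Track C = 216, 343, 512, 729, 1000, 1331: perfect cubes starting at 6³.
Filling track B at index 2 by its rule yields 6.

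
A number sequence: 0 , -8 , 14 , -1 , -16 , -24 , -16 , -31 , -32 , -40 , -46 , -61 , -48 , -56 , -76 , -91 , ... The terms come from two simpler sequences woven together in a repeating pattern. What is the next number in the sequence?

Positions follow the repeating pattern AABB; grouping by letter gives 2 tracks.
Track A: 0, -8, -16, -24, -32, -40, -48, -56 — linear: a_n = 8 − 8·n.
Track B: 14, -1, -16, -31, -46, -61, -76, -91 — arithmetic, step −15.
The 17th slot belongs to track A; its 9th term is -64.

-64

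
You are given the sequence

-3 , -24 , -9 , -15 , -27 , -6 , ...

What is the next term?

-81

The terms cycle through 2 interleaved subsequences.
Track A = -3, -9, -27: geometric, ×3 each step.
Track B = -24, -15, -6: adding 9 each time.
Position 7 falls in track A as its term 4, giving -81.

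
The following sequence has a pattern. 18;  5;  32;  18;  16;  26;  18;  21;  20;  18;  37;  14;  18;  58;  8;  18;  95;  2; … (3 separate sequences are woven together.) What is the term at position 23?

Read the sequence 3 terms at a time; column i is its own pattern.
Stream A: 18, 18, 18, 18, 18, 18 (constant 18).
Stream B: 5, 16, 21, 37, 58, 95 (each term equals the sum of the previous two).
Stream C: 32, 26, 20, 14, 8, 2 (linear: a_n = 38 − 6·n).
Position 23 falls in stream B as its term 8, giving 248.

248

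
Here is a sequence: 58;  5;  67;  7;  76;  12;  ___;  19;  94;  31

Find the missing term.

Odd-indexed and even-indexed terms follow separate rules.
Stream A: 58, 67, 76, ?, 94 — linear: a_n = 49 + 9·n.
Stream B: 5, 7, 12, 19, 31 — Fibonacci-style (each term is the sum of the two before it).
Stream A's pattern makes the blank 85.

85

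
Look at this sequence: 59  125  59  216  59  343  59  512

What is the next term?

59

Taking every 2nd term gives 2 separate tracks.
Subsequence A is 59, 59, 59, 59, which is always 59.
Subsequence B is 125, 216, 343, 512, which is perfect cubes starting at 5³.
Term 9 comes from subsequence A (its 5th entry): 59.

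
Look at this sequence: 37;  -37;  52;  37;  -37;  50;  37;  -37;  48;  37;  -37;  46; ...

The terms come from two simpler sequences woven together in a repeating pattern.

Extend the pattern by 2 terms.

37, -37

Positions follow the repeating pattern AAB; grouping by letter gives 2 tracks.
Subsequence A: 37, -37, 37, -37, 37, -37, 37, -37 (alternating ±37).
Subsequence B: 52, 50, 48, 46 (subtracting 2 each time).
Position 13 falls in subsequence A as its term 9, giving 37.
The 14th slot belongs to subsequence A; its 10th term is -37.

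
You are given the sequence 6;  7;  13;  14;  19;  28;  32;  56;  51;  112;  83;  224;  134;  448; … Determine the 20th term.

Split by position mod 2 into 2 tracks.
Subsequence A: 6, 13, 19, 32, 51, 83, 134 — each term equals the sum of the previous two.
Subsequence B: 7, 14, 28, 56, 112, 224, 448 — a geometric progression (common ratio 2).
The 20th slot belongs to subsequence B; its 10th term is 3584.

3584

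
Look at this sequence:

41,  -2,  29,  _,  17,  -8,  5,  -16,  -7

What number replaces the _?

Taking every 2nd term gives 2 separate tracks.
Track A is 41, 29, 17, 5, -7, which is arithmetic with common difference −12.
Track B is -2, ?, -8, -16, which is geometric with ratio 2.
Track B's pattern makes the blank -4.

-4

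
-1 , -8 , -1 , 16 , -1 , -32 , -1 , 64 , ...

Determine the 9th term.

Positions 1, 3, 5, … form one subsequence and positions 2, 4, 6, … form another.
Track A: -1, -1, -1, -1 (always -1).
Track B: -8, 16, -32, 64 (a geometric progression (common ratio -2)).
The 9th slot belongs to track A; its 5th term is -1.

-1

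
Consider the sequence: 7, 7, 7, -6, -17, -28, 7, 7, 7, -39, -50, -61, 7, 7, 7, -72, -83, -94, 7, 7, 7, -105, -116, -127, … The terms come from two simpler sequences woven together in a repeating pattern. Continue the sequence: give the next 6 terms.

Reading positions in blocks of 6 reveals the pattern AAABBB — 2 tracks woven together.
Track A: 7, 7, 7, 7, 7, 7, 7, 7, 7, 7, 7, 7 (always 7).
Track B: -6, -17, -28, -39, -50, -61, -72, -83, -94, -105, -116, -127 (linear: a_n = 5 − 11·n).
Position 25 → track A, term 13 = 7.
The 26th slot belongs to track A; its 14th term is 7.
Position 27 falls in track A as its term 15, giving 7.
The 28th slot belongs to track B; its 13th term is -138.
Term 29 comes from track B (its 14th entry): -149.
Position 30 → track B, term 15 = -160.

7, 7, 7, -138, -149, -160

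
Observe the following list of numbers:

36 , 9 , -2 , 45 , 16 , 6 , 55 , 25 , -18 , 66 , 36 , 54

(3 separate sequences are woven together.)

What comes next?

78

Split by position mod 3: positions 1, 4, 7, … form one track, and each other residue class forms its own.
Subsequence A: 36, 45, 55, 66. The triangular numbers T_8, T_9, ….
Subsequence B: 9, 16, 25, 36. Perfect squares starting at 3².
Subsequence C: -2, 6, -18, 54. A geometric progression (common ratio -3).
Position 13 → subsequence A, term 5 = 78.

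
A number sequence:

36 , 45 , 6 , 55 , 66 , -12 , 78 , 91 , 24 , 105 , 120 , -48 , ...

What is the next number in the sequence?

136

Reading positions in blocks of 3 reveals the pattern AAB — 2 tracks woven together.
Stream A = 36, 45, 55, 66, 78, 91, 105, 120: triangular numbers starting at T_8.
Stream B = 6, -12, 24, -48: a geometric progression (common ratio -2).
Position 13 → stream A, term 9 = 136.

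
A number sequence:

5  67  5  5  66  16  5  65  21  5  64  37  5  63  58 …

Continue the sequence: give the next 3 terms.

Split by position mod 3: positions 1, 4, 7, … form one track, and each other residue class forms its own.
Track A: 5, 5, 5, 5, 5 — always 5.
Track B: 67, 66, 65, 64, 63 — subtracting 1 each time.
Track C: 5, 16, 21, 37, 58 — Fibonacci-style (each term is the sum of the two before it).
Position 16 falls in track A as its term 6, giving 5.
The 17th slot belongs to track B; its 6th term is 62.
Term 18 comes from track C (its 6th entry): 95.

5, 62, 95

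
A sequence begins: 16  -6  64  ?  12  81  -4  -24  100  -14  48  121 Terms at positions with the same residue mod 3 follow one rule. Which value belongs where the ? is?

Split by position mod 3 into 3 tracks.
Track A is 16, ?, -4, -14, which is linear: a_n = 26 − 10·n.
Track B is -6, 12, -24, 48, which is geometric with ratio -2.
Track C is 64, 81, 100, 121, which is the squares 8², 9², 10², ….
Track A's pattern makes the blank 6.

6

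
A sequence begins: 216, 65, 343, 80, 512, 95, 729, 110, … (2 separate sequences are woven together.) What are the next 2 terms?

1000, 125

Split by position mod 2 into 2 tracks.
Subsequence A = 216, 343, 512, 729: consecutive cubes n³ from n = 6.
Subsequence B = 65, 80, 95, 110: adding 15 each time.
Position 9 falls in subsequence A as its term 5, giving 1000.
The 10th slot belongs to subsequence B; its 5th term is 125.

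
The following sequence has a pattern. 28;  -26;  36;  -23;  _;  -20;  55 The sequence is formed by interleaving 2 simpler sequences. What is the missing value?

Odd-indexed and even-indexed terms follow separate rules.
Track A: 28, 36, ?, 55. Triangular numbers starting at T_7.
Track B: -26, -23, -20. Arithmetic, step +3.
So the missing entry in track A is 45.

45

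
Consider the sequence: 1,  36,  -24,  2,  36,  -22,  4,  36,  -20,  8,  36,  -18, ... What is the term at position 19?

64

Read the sequence 3 terms at a time; column i is its own pattern.
Track A is 1, 2, 4, 8, which is powers of 2.
Track B is 36, 36, 36, 36, which is always 36.
Track C is -24, -22, -20, -18, which is linear: a_n = -26 + 2·n.
Term 19 comes from track A (its 7th entry): 64.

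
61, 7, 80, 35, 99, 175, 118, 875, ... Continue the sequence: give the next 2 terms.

137, 4375

Split by position mod 2 into 2 tracks.
Track A = 61, 80, 99, 118: arithmetic with common difference +19.
Track B = 7, 35, 175, 875: a geometric progression (common ratio 5).
The 9th slot belongs to track A; its 5th term is 137.
Position 10 falls in track B as its term 5, giving 4375.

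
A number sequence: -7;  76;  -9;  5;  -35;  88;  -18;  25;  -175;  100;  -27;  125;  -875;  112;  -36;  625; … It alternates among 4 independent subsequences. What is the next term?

Split by position mod 4 into 4 tracks.
Track A = -7, -35, -175, -875: a geometric progression (common ratio 5).
Track B = 76, 88, 100, 112: arithmetic, step +12.
Track C = -9, -18, -27, -36: linear: a_n = −9·n.
Track D = 5, 25, 125, 625: powers 5^1, 5^2, 5^3, ….
Position 17 falls in track A as its term 5, giving -4375.

-4375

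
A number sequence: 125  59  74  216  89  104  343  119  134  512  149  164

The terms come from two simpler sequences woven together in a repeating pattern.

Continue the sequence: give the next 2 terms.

729, 179

Positions follow the repeating pattern ABB; grouping by letter gives 2 tracks.
Subsequence A: 125, 216, 343, 512 (the cubes 5³, 6³, 7³, …).
Subsequence B: 59, 74, 89, 104, 119, 134, 149, 164 (adding 15 each time).
Term 13 comes from subsequence A (its 5th entry): 729.
Position 14 falls in subsequence B as its term 9, giving 179.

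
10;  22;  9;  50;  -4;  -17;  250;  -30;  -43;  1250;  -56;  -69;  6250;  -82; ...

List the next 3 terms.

-95, 31250, -108

The slot pattern repeats as ABB (period 3), so there are 2 interleaved tracks.
Stream A: 10, 50, 250, 1250, 6250. A geometric progression (common ratio 5).
Stream B: 22, 9, -4, -17, -30, -43, -56, -69, -82. Arithmetic with common difference −13.
Position 15 falls in stream B as its term 10, giving -95.
Position 16 falls in stream A as its term 6, giving 31250.
Position 17 → stream B, term 11 = -108.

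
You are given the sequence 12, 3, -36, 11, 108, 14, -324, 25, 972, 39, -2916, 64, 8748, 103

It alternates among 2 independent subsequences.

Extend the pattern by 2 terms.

-26244, 167

Odd-indexed and even-indexed terms follow separate rules.
Track A: 12, -36, 108, -324, 972, -2916, 8748 (a geometric progression (common ratio -3)).
Track B: 3, 11, 14, 25, 39, 64, 103 (a Fibonacci-like recurrence a_n = a_{n-1} + a_{n-2}).
Position 15 falls in track A as its term 8, giving -26244.
Position 16 → track B, term 8 = 167.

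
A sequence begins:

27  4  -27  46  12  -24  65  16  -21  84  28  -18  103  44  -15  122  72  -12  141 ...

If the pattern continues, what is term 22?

Split by position mod 3: positions 1, 4, 7, … form one track, and each other residue class forms its own.
Track A: 27, 46, 65, 84, 103, 122, 141 (adding 19 each time).
Track B: 4, 12, 16, 28, 44, 72 (a Fibonacci-like recurrence a_n = a_{n-1} + a_{n-2}).
Track C: -27, -24, -21, -18, -15, -12 (arithmetic, step +3).
The 22nd slot belongs to track A; its 8th term is 160.

160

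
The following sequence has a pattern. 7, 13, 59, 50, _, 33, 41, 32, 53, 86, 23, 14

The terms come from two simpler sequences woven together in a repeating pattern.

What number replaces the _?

Reading positions in blocks of 4 reveals the pattern AABB — 2 tracks woven together.
Track A is 7, 13, ?, 33, 53, 86, which is each term equals the sum of the previous two.
Track B is 59, 50, 41, 32, 23, 14, which is arithmetic, step −9.
The gap is track A's term 3; the rule gives 20.

20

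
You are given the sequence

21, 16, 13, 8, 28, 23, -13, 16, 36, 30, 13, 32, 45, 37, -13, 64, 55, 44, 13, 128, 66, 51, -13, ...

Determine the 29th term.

Taking every 4th term gives 4 separate tracks.
Track A is 21, 28, 36, 45, 55, 66, which is triangular numbers starting at T_6.
Track B is 16, 23, 30, 37, 44, 51, which is arithmetic, step +7.
Track C is 13, -13, 13, -13, 13, -13, which is alternating ±13.
Track D is 8, 16, 32, 64, 128, which is powers of 2.
Term 29 comes from track A (its 8th entry): 91.

91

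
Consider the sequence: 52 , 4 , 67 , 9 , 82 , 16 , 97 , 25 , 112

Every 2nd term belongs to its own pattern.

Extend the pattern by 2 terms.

36, 127

Positions 1, 3, 5, … form one subsequence and positions 2, 4, 6, … form another.
Stream A: 52, 67, 82, 97, 112 — arithmetic with common difference +15.
Stream B: 4, 9, 16, 25 — perfect squares starting at 2².
Position 10 falls in stream B as its term 5, giving 36.
The 11th slot belongs to stream A; its 6th term is 127.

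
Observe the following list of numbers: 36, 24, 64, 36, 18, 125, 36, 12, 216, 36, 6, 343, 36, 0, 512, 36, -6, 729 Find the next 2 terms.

The terms cycle through 3 interleaved subsequences.
Subsequence A: 36, 36, 36, 36, 36, 36 (the constant sequence 36).
Subsequence B: 24, 18, 12, 6, 0, -6 (subtracting 6 each time).
Subsequence C: 64, 125, 216, 343, 512, 729 (perfect cubes starting at 4³).
Term 19 comes from subsequence A (its 7th entry): 36.
Position 20 → subsequence B, term 7 = -12.

36, -12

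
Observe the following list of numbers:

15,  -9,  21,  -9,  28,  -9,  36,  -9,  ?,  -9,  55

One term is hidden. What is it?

Taking every 2nd term gives 2 separate tracks.
Track A = 15, 21, 28, 36, ?, 55: triangular numbers starting at T_5.
Track B = -9, -9, -9, -9, -9: the constant sequence -9.
The gap is track A's term 5; the rule gives 45.

45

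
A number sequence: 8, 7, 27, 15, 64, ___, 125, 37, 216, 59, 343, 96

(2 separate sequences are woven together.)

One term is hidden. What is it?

Taking every 2nd term gives 2 separate tracks.
Subsequence A is 8, 27, 64, 125, 216, 343, which is consecutive cubes n³ from n = 2.
Subsequence B is 7, 15, ?, 37, 59, 96, which is a Fibonacci-like recurrence a_n = a_{n-1} + a_{n-2}.
The gap is subsequence B's term 3; the rule gives 22.

22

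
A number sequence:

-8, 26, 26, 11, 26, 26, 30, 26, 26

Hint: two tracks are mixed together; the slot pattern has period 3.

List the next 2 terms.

49, 26

Reading positions in blocks of 3 reveals the pattern ABB — 2 tracks woven together.
Stream A is -8, 11, 30, which is arithmetic with common difference +19.
Stream B is 26, 26, 26, 26, 26, 26, which is the constant sequence 26.
Term 10 comes from stream A (its 4th entry): 49.
Position 11 falls in stream B as its term 7, giving 26.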